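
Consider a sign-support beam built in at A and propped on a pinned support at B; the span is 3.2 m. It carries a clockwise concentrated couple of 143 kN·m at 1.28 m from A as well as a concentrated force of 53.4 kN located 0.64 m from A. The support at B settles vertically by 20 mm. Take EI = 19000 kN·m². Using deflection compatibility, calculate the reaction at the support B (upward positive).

Remove the prop at B; the released (primary) structure is a cantilever built in at A.
Primary-structure tip deflection at B by superposition:
  clockwise couple 143 at a = 1.28: M₀a(2L − a)/(2EI) = 468.6/EI
  point load 53.4 at a = 0.64: Pa²(3L − a)/(6EI) = 32.66/EI
  δ_0 = 501.2/EI
Flexibility coefficient — unit upward force at B: δ_{BB} = L³/(3EI) = 10.92/EI.
With EI = 19000 kN·m²: δ_0 = 0.026381 m and δ_{BB} = 0.000575 m/kN.
Compatibility — the beam at B must follow the support down by 0.02 m: δ_0 − R_B·δ_{BB} = 0.02, so R_B = (0.026381 − 0.02)/0.000575 = 11.1 kN.

R_B = 11.1 kN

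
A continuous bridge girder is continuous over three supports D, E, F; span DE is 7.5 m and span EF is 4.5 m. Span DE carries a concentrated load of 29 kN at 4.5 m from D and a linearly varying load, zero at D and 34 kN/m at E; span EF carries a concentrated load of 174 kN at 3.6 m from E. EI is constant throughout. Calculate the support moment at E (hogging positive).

Release continuity at E by inserting a hinge; the redundant is the internal moment M_E. The primary structure is two simply-supported spans DE and EF.
Rotations at E on the released spans (each span's end-slope, ×1/EI):
  span DE: point load 29 at a = 4.5: Pab(L + a)/(6LEI) = 104.4/EI
  span DE: triangular load, peak 34: w₀L³/(45EI) = 318.8/EI
  span EF: point load 174 at a = 3.6: Pab(L + b)/(6LEI) = 112.8/EI
  relative rotation θ_0 = (423.1 + 112.8)/EI = 535.9/EI
A unit hogging moment at E produces rotation L₁/(3EI) + L₂/(3EI) = 4/EI.
Compatibility: M_E·(L₁+L₂)/(3EI) = θ_0, giving M_E = 134 kN·m (hogging).

M_E = 134 kN·m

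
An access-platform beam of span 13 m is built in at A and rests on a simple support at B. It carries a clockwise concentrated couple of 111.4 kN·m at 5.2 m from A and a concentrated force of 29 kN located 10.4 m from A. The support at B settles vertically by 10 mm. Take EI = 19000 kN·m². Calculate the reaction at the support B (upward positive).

R_B = 28.38 kN

Remove the prop at B; the released (primary) structure is a cantilever built in at A.
Deflection at B on the released cantilever, summing each load's contribution:
  clockwise couple 111.4 at a = 5.2: M₀a(2L − a)/(2EI) = 6025/EI
  point load 29 at a = 10.4: Pa²(3L − a)/(6EI) = 14951/EI
  δ_0 = 20976/EI
Flexibility coefficient — unit upward force at B: δ_{BB} = L³/(3EI) = 732.3/EI.
With EI = 19000 kN·m²: δ_0 = 1.104 m and δ_{BB} = 0.038544 m/kN.
Compatibility — the beam at B must follow the support down by 0.01 m: δ_0 − R_B·δ_{BB} = 0.01, so R_B = (1.104 − 0.01)/0.038544 = 28.38 kN.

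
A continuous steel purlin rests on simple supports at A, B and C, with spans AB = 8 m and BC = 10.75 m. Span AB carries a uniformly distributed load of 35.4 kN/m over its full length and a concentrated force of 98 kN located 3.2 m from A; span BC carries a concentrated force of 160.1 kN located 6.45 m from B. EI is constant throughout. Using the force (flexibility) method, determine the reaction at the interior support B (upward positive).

Release continuity at B by inserting a hinge; the redundant is the internal moment M_B. The primary structure is two simply-supported spans AB and BC.
Discontinuity in slope at B on the released structure — sum the simple-span end rotations:
  span AB: UDL 35.4: wL³/(24EI) = 755.2/EI
  span AB: point load 98 at a = 3.2: Pab(L + a)/(6LEI) = 351.2/EI
  span BC: point load 160.1 at a = 6.45: Pab(L + b)/(6LEI) = 1036/EI
  relative rotation θ_0 = (1106 + 1036)/EI = 2143/EI
A unit hogging moment at B produces rotation L₁/(3EI) + L₂/(3EI) = 6.25/EI.
Compatibility: M_B·(L₁+L₂)/(3EI) = θ_0, giving M_B = 342.8 kN·m (hogging).
Span AB, ΣM about A with M_B applied at B: R_B^{AB}·8 = 1446 + 342.8, so R_B^{AB} = 223.7 kN and R_A = 381.2 − 223.7 = 157.5 kN.
Span BC, ΣM about C: R_B^{BC}·10.75 = 688.4 + 342.8, so R_B^{BC} = 95.93 kN and R_C = 160.1 − 95.93 = 64.17 kN.
R_B = 223.7 + 95.93 = 319.6 kN.

R_B = 319.6 kN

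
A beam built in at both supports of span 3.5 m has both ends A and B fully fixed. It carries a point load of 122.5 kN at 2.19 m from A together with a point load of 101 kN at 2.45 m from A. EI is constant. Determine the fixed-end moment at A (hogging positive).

M_A = 59.85 kN·m

Take the two fixed-end moments M_A, M_B as redundants; the released structure is the simple span AB.
On the primary (simply-supported) span, the end slopes from the loading are:
  at A: point load 122.5 at a = 2.19: Pab(L + b)/(6LEI) = 80.5/EI
  at B: point load 122.5 at a = 2.19: Pab(L + a)/(6LEI) = 95.22/EI
  at A: point load 101 at a = 2.45: Pab(L + b)/(6LEI) = 56.29/EI
  at B: point load 101 at a = 2.45: Pab(L + a)/(6LEI) = 73.62/EI
  θ_A0 = 136.8/EI,  θ_B0 = 168.8/EI
Flexibility coefficients: a unit moment at one end gives L/(3EI) there and L/(6EI) at the far end, so f₁₁ = f₂₂ = 1.167/EI and f₁₂ = f₂₁ = 0.5833/EI.
Compatibility — zero rotation at each built-in end:
  1.167 M_A + 0.5833 M_B = 136.8
  0.5833 M_A + 1.167 M_B = 168.8
Solving the pair gives M_A = 59.85 kN·m and M_B = 114.8 kN·m (hogging).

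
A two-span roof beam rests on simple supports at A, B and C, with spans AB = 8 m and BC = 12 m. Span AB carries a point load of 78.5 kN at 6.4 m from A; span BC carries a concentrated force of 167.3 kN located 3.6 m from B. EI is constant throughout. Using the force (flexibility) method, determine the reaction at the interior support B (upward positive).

R_B = 232.2 kN

Release continuity at B by inserting a hinge; the redundant is the internal moment M_B. The primary structure is two simply-supported spans AB and BC.
Discontinuity in slope at B on the released structure — sum the simple-span end rotations:
  span AB: point load 78.5 at a = 6.4: Pab(L + a)/(6LEI) = 241.2/EI
  span BC: point load 167.3 at a = 3.6: Pab(L + b)/(6LEI) = 1433/EI
  relative rotation θ_0 = (241.2 + 1433)/EI = 1675/EI
A unit hogging moment at B produces rotation L₁/(3EI) + L₂/(3EI) = 6.667/EI.
Compatibility: M_B·(L₁+L₂)/(3EI) = θ_0, giving M_B = 251.2 kN·m (hogging).
Span AB, ΣM about A with M_B applied at B: R_B^{AB}·8 = 502.4 + 251.2, so R_B^{AB} = 94.2 kN and R_A = 78.5 − 94.2 = -15.7 kN.
Span BC, ΣM about C: R_B^{BC}·12 = 1405 + 251.2, so R_B^{BC} = 138 kN and R_C = 167.3 − 138 = 29.26 kN.
R_B = 94.2 + 138 = 232.2 kN.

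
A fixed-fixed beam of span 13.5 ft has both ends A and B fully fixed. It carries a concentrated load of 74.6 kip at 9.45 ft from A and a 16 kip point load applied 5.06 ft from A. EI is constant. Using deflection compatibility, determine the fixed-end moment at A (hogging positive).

Release both end moments; the primary structure is a simply-supported span AB with redundants M_A and M_B.
On the primary (simply-supported) span, the end slopes from the loading are:
  at A: point load 74.6 at a = 9.45: Pab(L + b)/(6LEI) = 618.6/EI
  at B: point load 74.6 at a = 9.45: Pab(L + a)/(6LEI) = 809/EI
  at A: point load 16 at a = 5.06: Pab(L + b)/(6LEI) = 185.1/EI
  at B: point load 16 at a = 5.06: Pab(L + a)/(6LEI) = 156.6/EI
  θ_A0 = 803.7/EI,  θ_B0 = 965.5/EI
Flexibility coefficients: a unit moment at one end gives L/(3EI) there and L/(6EI) at the far end, so f₁₁ = f₂₂ = 4.5/EI and f₁₂ = f₂₁ = 2.25/EI.
Compatibility — zero rotation at each built-in end:
  4.5 M_A + 2.25 M_B = 803.7
  2.25 M_A + 4.5 M_B = 965.5
Solving the pair gives M_A = 95.09 kip·ft and M_B = 167 kip·ft (hogging).

M_A = 95.09 kip·ft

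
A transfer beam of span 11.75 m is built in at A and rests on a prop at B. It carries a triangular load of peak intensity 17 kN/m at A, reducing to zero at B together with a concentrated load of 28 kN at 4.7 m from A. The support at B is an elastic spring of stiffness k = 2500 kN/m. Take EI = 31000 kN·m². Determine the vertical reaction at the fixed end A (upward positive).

R_A = 102.7 kN

Release the roller at B. Primary structure: cantilever fixed at A.
Downward deflection at the released point B due to the loads:
  triangular load, peak 17 at the fixed end: w₀L⁴/(30EI) = 10801/EI
  point load 28 at a = 4.7: Pa²(3L − a)/(6EI) = 3149/EI
  δ_0 = 13951/EI
Flexibility coefficient — unit upward force at B: δ_{BB} = L³/(3EI) = 540.7/EI.
With EI = 31000 kN·m²: δ_0 = 0.45002 m and δ_{BB} = 0.017443 m/kN.
Compatibility — the spring shortens by R_B/k under the reaction it provides: δ_0 − R_B·δ_{BB} = R_B/k. With 1/k = 0.0004 m/kN, R_B = δ_0 / (δ_{BB} + 1/k) = 0.45002 / (0.017443 + 0.0004) = 25.22 kN.
Vertical equilibrium: R_A = ΣP − R_B = 127.9 − 25.22 = 102.7 kN.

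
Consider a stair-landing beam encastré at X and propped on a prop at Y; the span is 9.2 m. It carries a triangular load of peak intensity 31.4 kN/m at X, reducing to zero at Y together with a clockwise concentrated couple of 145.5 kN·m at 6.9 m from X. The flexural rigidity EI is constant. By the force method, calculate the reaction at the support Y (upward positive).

R_Y = 51.13 kN

Release the roller at Y. Primary structure: cantilever fixed at X.
Free-end deflection of the primary structure under the applied loading (downward +):
  triangular load, peak 31.4 at the fixed end: w₀L⁴/(30EI) = 7498/EI
  clockwise couple 145.5 at a = 6.9: M₀a(2L − a)/(2EI) = 5773/EI
  δ_0 = 13271/EI
Flexibility coefficient — unit upward force at Y: δ_{YY} = L³/(3EI) = 259.6/EI.
Compatibility at Y: δ_0 − R_Y·δ_{YY} = 0, so R_Y = 13271/259.6 = 51.13 kN.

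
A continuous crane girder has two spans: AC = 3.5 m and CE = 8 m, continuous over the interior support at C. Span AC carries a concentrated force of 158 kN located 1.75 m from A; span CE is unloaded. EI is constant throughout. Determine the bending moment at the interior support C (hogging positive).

M_C = 31.56 kN·m

Take M_C as the redundant. Released structure: two simple spans AC and CE with a hinge at C.
End slopes at the hinge C, treating each span as simply supported:
  span AC: point load 158 at a = 1.75: Pab(L + a)/(6LEI) = 121/EI
  relative rotation θ_0 = (121 + 0)/EI = 121/EI
A unit hogging moment at C produces rotation L₁/(3EI) + L₂/(3EI) = 3.833/EI.
Slope continuity at C: θ_0 = M_C·3.833/EI, so M_C = 121/3.833 = 31.56 kN·m (hogging).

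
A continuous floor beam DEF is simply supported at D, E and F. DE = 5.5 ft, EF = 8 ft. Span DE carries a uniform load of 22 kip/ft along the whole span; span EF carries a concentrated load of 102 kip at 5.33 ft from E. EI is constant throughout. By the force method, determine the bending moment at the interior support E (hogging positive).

Release continuity at E by inserting a hinge; the redundant is the internal moment M_E. The primary structure is two simply-supported spans DE and EF.
Discontinuity in slope at E on the released structure — sum the simple-span end rotations:
  span DE: UDL 22: wL³/(24EI) = 152.5/EI
  span EF: point load 102 at a = 5.33: Pab(L + b)/(6LEI) = 322.7/EI
  relative rotation θ_0 = (152.5 + 322.7)/EI = 475.2/EI
A unit hogging moment at E produces rotation L₁/(3EI) + L₂/(3EI) = 4.5/EI.
Compatibility: M_E·(L₁+L₂)/(3EI) = θ_0, giving M_E = 105.6 kip·ft (hogging).

M_E = 105.6 kip·ft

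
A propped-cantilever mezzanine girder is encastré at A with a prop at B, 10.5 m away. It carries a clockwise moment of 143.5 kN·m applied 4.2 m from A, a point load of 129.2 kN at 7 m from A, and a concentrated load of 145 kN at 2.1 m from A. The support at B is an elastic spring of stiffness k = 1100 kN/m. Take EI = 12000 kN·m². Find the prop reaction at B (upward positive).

R_B = 85.81 kN

Remove the prop at B; the released (primary) structure is a cantilever built in at A.
Primary-structure tip deflection at B by superposition:
  clockwise couple 143.5 at a = 4.2: M₀a(2L − a)/(2EI) = 5063/EI
  point load 129.2 at a = 7: Pa²(3L − a)/(6EI) = 25851/EI
  point load 145 at a = 2.1: Pa²(3L − a)/(6EI) = 3133/EI
  δ_0 = 34047/EI
Tip deflection under a unit load at B: L³/(3EI) = 385.9/EI.
With EI = 12000 kN·m²: δ_0 = 2.8372 m and δ_{BB} = 0.032156 m/kN.
Compatibility — the spring shortens by R_B/k under the reaction it provides: δ_0 − R_B·δ_{BB} = R_B/k. With 1/k = 0.000909 m/kN, R_B = δ_0 / (δ_{BB} + 1/k) = 2.8372 / (0.032156 + 0.000909) = 85.81 kN.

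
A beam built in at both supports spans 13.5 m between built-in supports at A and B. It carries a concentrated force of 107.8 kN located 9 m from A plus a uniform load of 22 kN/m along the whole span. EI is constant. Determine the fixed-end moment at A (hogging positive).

M_A = 441.9 kN·m

Release both end moments; the primary structure is a simply-supported span AB with redundants M_A and M_B.
End rotations of the released simple span under the applied load (×1/EI):
  at A: point load 107.8 at a = 9: Pab(L + b)/(6LEI) = 970.2/EI
  at B: point load 107.8 at a = 9: Pab(L + a)/(6LEI) = 1213/EI
  at A: UDL 22: wL³/(24EI) = 2255/EI
  at B: UDL 22: wL³/(24EI) = 2255/EI
  θ_A0 = 3226/EI,  θ_B0 = 3468/EI
Flexibility coefficients: a unit moment at one end gives L/(3EI) there and L/(6EI) at the far end, so f₁₁ = f₂₂ = 4.5/EI and f₁₂ = f₂₁ = 2.25/EI.
Compatibility — zero rotation at each built-in end:
  4.5 M_A + 2.25 M_B = 3226
  2.25 M_A + 4.5 M_B = 3468
Solving the pair gives M_A = 441.9 kN·m and M_B = 549.7 kN·m (hogging).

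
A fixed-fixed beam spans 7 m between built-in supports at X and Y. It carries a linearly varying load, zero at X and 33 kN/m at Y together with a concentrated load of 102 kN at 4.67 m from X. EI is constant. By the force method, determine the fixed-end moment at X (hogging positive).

Release both end moments; the primary structure is a simply-supported span XY with redundants M_X and M_Y.
On the primary (simply-supported) span, the end slopes from the loading are:
  at X: triangular load, peak 33: 7w₀L³/(360EI) = 220.1/EI
  at Y: triangular load, peak 33: w₀L³/(45EI) = 251.5/EI
  at X: point load 102 at a = 4.67: Pab(L + b)/(6LEI) = 246.6/EI
  at Y: point load 102 at a = 4.67: Pab(L + a)/(6LEI) = 308.4/EI
  θ_X0 = 466.6/EI,  θ_Y0 = 559.9/EI
Flexibility coefficients: a unit moment at one end gives L/(3EI) there and L/(6EI) at the far end, so f₁₁ = f₂₂ = 2.333/EI and f₁₂ = f₂₁ = 1.167/EI.
Compatibility — zero rotation at each built-in end:
  2.333 M_X + 1.167 M_Y = 466.6
  1.167 M_X + 2.333 M_Y = 559.9
Solving the pair gives M_X = 106.7 kN·m and M_Y = 186.6 kN·m (hogging).

M_X = 106.7 kN·m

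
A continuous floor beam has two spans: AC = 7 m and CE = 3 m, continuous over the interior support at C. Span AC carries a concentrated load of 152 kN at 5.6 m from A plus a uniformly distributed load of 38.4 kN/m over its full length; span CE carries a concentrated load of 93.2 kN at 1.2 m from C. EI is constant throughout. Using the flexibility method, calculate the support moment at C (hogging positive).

Insert a hinge at C; M_C is the redundant, and each span becomes simply supported.
Rotations at C on the released spans (each span's end-slope, ×1/EI):
  span AC: point load 152 at a = 5.6: Pab(L + a)/(6LEI) = 357.5/EI
  span AC: UDL 38.4: wL³/(24EI) = 548.8/EI
  span CE: point load 93.2 at a = 1.2: Pab(L + b)/(6LEI) = 53.68/EI
  relative rotation θ_0 = (906.3 + 53.68)/EI = 960/EI
A unit hogging moment at C produces rotation L₁/(3EI) + L₂/(3EI) = 3.333/EI.
Slope continuity at C: θ_0 = M_C·3.333/EI, so M_C = 960/3.333 = 288 kN·m (hogging).

M_C = 288 kN·m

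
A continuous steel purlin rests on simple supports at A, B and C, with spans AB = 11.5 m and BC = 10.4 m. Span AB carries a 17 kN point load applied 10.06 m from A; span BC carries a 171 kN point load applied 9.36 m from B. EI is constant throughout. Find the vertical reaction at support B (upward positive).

Insert a hinge at B; M_B is the redundant, and each span becomes simply supported.
End slopes at the hinge B, treating each span as simply supported:
  span AB: point load 17 at a = 10.06: Pab(L + a)/(6LEI) = 76.95/EI
  span BC: point load 171 at a = 9.36: Pab(L + b)/(6LEI) = 305.2/EI
  relative rotation θ_0 = (76.95 + 305.2)/EI = 382.1/EI
A unit hogging moment at B produces rotation L₁/(3EI) + L₂/(3EI) = 7.3/EI.
Slope continuity at B: θ_0 = M_B·7.3/EI, so M_B = 382.1/7.3 = 52.35 kN·m (hogging).
Span AB, ΣM about A with M_B applied at B: R_B^{AB}·11.5 = 171 + 52.35, so R_B^{AB} = 19.42 kN and R_A = 17 − 19.42 = -2.423 kN.
Span BC, ΣM about C: R_B^{BC}·10.4 = 177.8 + 52.35, so R_B^{BC} = 22.13 kN and R_C = 171 − 22.13 = 148.9 kN.
R_B = 19.42 + 22.13 = 41.56 kN.

R_B = 41.56 kN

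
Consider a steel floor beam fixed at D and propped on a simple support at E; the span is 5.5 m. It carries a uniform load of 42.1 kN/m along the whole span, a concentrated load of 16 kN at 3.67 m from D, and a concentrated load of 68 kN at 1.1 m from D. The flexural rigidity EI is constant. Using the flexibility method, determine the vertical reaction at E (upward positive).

R_E = 98.95 kN

Choose R_E as the redundant. The primary structure is the cantilever fixed at D.
Primary-structure tip deflection at E by superposition:
  UDL 42.1: wL⁴/(8EI) = 4816/EI
  point load 16 at a = 3.67: Pa²(3L − a)/(6EI) = 460.8/EI
  point load 68 at a = 1.1: Pa²(3L − a)/(6EI) = 211.2/EI
  δ_0 = 5488/EI
Flexibility coefficient — unit upward force at E: δ_{EE} = L³/(3EI) = 55.46/EI.
Compatibility at E: δ_0 − R_E·δ_{EE} = 0, so R_E = 5488/55.46 = 98.95 kN.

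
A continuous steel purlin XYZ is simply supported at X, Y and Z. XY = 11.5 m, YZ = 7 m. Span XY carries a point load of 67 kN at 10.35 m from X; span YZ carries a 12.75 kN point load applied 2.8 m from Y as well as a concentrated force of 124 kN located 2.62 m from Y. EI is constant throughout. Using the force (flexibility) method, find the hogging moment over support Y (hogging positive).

M_Y = 110 kN·m

Insert a hinge at Y; M_Y is the redundant, and each span becomes simply supported.
Discontinuity in slope at Y on the released structure — sum the simple-span end rotations:
  span XY: point load 67 at a = 10.35: Pab(L + a)/(6LEI) = 252.5/EI
  span YZ: point load 12.75 at a = 2.8: Pab(L + b)/(6LEI) = 39.98/EI
  span YZ: point load 124 at a = 2.62: Pab(L + b)/(6LEI) = 385.6/EI
  relative rotation θ_0 = (252.5 + 425.5)/EI = 678.1/EI
A unit hogging moment at Y produces rotation L₁/(3EI) + L₂/(3EI) = 6.167/EI.
Compatibility: M_Y·(L₁+L₂)/(3EI) = θ_0, giving M_Y = 110 kN·m (hogging).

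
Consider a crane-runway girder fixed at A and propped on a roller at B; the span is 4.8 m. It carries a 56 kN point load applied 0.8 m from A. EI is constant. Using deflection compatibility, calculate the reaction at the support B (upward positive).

R_B = 2.204 kN

Choose R_B as the redundant. The primary structure is the cantilever fixed at A.
Deflection at B on the released cantilever, summing each load's contribution:
  point load 56 at a = 0.8: Pa²(3L − a)/(6EI) = 81.24/EI
Flexibility coefficient — unit upward force at B: δ_{BB} = L³/(3EI) = 36.86/EI.
Compatibility at B: δ_0 − R_B·δ_{BB} = 0, so R_B = 81.24/36.86 = 2.204 kN.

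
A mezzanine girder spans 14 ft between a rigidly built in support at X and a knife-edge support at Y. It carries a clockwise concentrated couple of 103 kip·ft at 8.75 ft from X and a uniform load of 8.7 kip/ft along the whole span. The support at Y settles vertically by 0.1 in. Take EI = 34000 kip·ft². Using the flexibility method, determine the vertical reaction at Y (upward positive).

Remove the prop at Y; the released (primary) structure is a cantilever built in at X.
Deflection at Y on the released cantilever, summing each load's contribution:
  clockwise couple 103 at a = 8.75: M₀a(2L − a)/(2EI) = 8675/EI
  UDL 8.7: wL⁴/(8EI) = 41777/EI
  δ_0 = 50452/EI
Flexibility coefficient — unit upward force at Y: δ_{YY} = L³/(3EI) = 914.7/EI.
With EI = 34000 kip·ft²: δ_0 = 1.4839 ft and δ_{YY} = 0.026902 ft/kip.
Compatibility — the beam at Y must follow the support down by 0.008333 ft: δ_0 − R_Y·δ_{YY} = 0.008333, so R_Y = (1.4839 − 0.008333)/0.026902 = 54.85 kip.

R_Y = 54.85 kip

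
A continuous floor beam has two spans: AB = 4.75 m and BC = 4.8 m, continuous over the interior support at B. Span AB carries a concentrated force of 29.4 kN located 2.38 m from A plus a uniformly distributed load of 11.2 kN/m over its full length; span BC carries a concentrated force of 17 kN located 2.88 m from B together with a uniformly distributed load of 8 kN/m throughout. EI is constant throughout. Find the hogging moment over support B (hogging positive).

Take M_B as the redundant. Released structure: two simple spans AB and BC with a hinge at B.
Rotations at B on the released spans (each span's end-slope, ×1/EI):
  span AB: point load 29.4 at a = 2.38: Pab(L + a)/(6LEI) = 41.49/EI
  span AB: UDL 11.2: wL³/(24EI) = 50.01/EI
  span BC: point load 17 at a = 2.88: Pab(L + b)/(6LEI) = 21.93/EI
  span BC: UDL 8: wL³/(24EI) = 36.86/EI
  relative rotation θ_0 = (91.5 + 58.8)/EI = 150.3/EI
A unit hogging moment at B produces rotation L₁/(3EI) + L₂/(3EI) = 3.183/EI.
Compatibility: M_B·(L₁+L₂)/(3EI) = θ_0, giving M_B = 47.21 kN·m (hogging).

M_B = 47.21 kN·m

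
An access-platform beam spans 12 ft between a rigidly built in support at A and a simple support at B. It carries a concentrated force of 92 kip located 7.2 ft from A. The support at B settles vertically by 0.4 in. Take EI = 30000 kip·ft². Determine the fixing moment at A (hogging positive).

Remove the prop at B; the released (primary) structure is a cantilever built in at A.
Deflection at B on the released cantilever, summing each load's contribution:
  point load 92 at a = 7.2: Pa²(3L − a)/(6EI) = 22893/EI
Tip deflection under a unit load at B: L³/(3EI) = 576/EI.
With EI = 30000 kip·ft²: δ_0 = 0.76308 ft and δ_{BB} = 0.0192 ft/kip.
Compatibility — the beam at B must follow the support down by 0.03333 ft: δ_0 − R_B·δ_{BB} = 0.03333, so R_B = (0.76308 − 0.03333)/0.0192 = 38.01 kip.
Moment equilibrium about A: M_A = Σ(load moments about A) − R_B·L = 662.4 − 38.01×12 = 206.3 kip·ft.

M_A = 206.3 kip·ft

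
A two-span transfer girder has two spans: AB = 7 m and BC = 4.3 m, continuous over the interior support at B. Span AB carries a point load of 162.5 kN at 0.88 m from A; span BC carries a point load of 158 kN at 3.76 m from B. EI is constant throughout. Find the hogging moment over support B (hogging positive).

M_B = 59.57 kN·m

Release continuity at B by inserting a hinge; the redundant is the internal moment M_B. The primary structure is two simply-supported spans AB and BC.
Discontinuity in slope at B on the released structure — sum the simple-span end rotations:
  span AB: point load 162.5 at a = 0.88: Pab(L + a)/(6LEI) = 164.2/EI
  span BC: point load 158 at a = 3.76: Pab(L + b)/(6LEI) = 60.18/EI
  relative rotation θ_0 = (164.2 + 60.18)/EI = 224.4/EI
A unit hogging moment at B produces rotation L₁/(3EI) + L₂/(3EI) = 3.767/EI.
Slope continuity at B: θ_0 = M_B·3.767/EI, so M_B = 224.4/3.767 = 59.57 kN·m (hogging).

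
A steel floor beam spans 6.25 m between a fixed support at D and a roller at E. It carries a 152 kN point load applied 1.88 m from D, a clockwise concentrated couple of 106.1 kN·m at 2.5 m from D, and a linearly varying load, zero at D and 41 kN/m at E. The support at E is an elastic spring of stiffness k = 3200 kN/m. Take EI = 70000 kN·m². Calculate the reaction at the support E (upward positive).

R_E = 83.01 kN

Remove the prop at E; the released (primary) structure is a cantilever built in at D.
Deflection at E on the released cantilever, summing each load's contribution:
  point load 152 at a = 1.88: Pa²(3L − a)/(6EI) = 1511/EI
  clockwise couple 106.1 at a = 2.5: M₀a(2L − a)/(2EI) = 1326/EI
  triangular load, peak 41 at the free end: 11w₀L⁴/(120EI) = 5735/EI
  δ_0 = 8572/EI
Tip deflection under a unit load at E: L³/(3EI) = 81.38/EI.
With EI = 70000 kN·m²: δ_0 = 0.12245 m and δ_{EE} = 0.001163 m/kN.
Compatibility — the spring shortens by R_E/k under the reaction it provides: δ_0 − R_E·δ_{EE} = R_E/k. With 1/k = 0.000313 m/kN, R_E = δ_0 / (δ_{EE} + 1/k) = 0.12245 / (0.001163 + 0.000313) = 83.01 kN.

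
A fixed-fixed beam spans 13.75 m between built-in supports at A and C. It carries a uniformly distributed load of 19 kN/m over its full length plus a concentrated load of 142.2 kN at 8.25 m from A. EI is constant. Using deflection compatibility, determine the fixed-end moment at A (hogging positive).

M_A = 487.1 kN·m

Take the two fixed-end moments M_A, M_C as redundants; the released structure is the simple span AC.
End rotations of the released simple span under the applied load (×1/EI):
  at A: UDL 19: wL³/(24EI) = 2058/EI
  at C: UDL 19: wL³/(24EI) = 2058/EI
  at A: point load 142.2 at a = 8.25: Pab(L + b)/(6LEI) = 1506/EI
  at C: point load 142.2 at a = 8.25: Pab(L + a)/(6LEI) = 1721/EI
  θ_A0 = 3564/EI,  θ_C0 = 3779/EI
Flexibility coefficients: a unit moment at one end gives L/(3EI) there and L/(6EI) at the far end, so f₁₁ = f₂₂ = 4.583/EI and f₁₂ = f₂₁ = 2.292/EI.
Compatibility — zero rotation at each built-in end:
  4.583 M_A + 2.292 M_C = 3564
  2.292 M_A + 4.583 M_C = 3779
Solving the pair gives M_A = 487.1 kN·m and M_C = 580.9 kN·m (hogging).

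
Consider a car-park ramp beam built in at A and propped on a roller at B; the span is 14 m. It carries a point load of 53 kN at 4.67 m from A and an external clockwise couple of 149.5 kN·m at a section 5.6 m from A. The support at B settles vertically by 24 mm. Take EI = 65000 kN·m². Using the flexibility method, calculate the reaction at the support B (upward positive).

R_B = 16.41 kN

Choose R_B as the redundant. The primary structure is the cantilever fixed at A.
Downward deflection at the released point B due to the loads:
  point load 53 at a = 4.67: Pa²(3L − a)/(6EI) = 7191/EI
  clockwise couple 149.5 at a = 5.6: M₀a(2L − a)/(2EI) = 9377/EI
  δ_0 = 16568/EI
Tip deflection under a unit load at B: L³/(3EI) = 914.7/EI.
With EI = 65000 kN·m²: δ_0 = 0.25489 m and δ_{BB} = 0.014072 m/kN.
Compatibility — the beam at B must follow the support down by 0.024 m: δ_0 − R_B·δ_{BB} = 0.024, so R_B = (0.25489 − 0.024)/0.014072 = 16.41 kN.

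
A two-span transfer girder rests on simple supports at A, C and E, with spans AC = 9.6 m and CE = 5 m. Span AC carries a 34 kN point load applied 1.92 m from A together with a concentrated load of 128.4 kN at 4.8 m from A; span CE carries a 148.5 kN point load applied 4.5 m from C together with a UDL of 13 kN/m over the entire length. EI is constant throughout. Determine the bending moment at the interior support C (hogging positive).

Release continuity at C by inserting a hinge; the redundant is the internal moment M_C. The primary structure is two simply-supported spans AC and CE.
End slopes at the hinge C, treating each span as simply supported:
  span AC: point load 34 at a = 1.92: Pab(L + a)/(6LEI) = 100.3/EI
  span AC: point load 128.4 at a = 4.8: Pab(L + a)/(6LEI) = 739.6/EI
  span CE: point load 148.5 at a = 4.5: Pab(L + b)/(6LEI) = 61.26/EI
  span CE: UDL 13: wL³/(24EI) = 67.71/EI
  relative rotation θ_0 = (839.9 + 129)/EI = 968.8/EI
A unit hogging moment at C produces rotation L₁/(3EI) + L₂/(3EI) = 4.867/EI.
Slope continuity at C: θ_0 = M_C·4.867/EI, so M_C = 968.8/4.867 = 199.1 kN·m (hogging).

M_C = 199.1 kN·m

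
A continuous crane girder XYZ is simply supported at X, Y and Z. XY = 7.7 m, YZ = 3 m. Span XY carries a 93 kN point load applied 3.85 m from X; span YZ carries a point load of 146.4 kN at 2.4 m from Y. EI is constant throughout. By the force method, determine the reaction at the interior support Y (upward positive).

Release continuity at Y by inserting a hinge; the redundant is the internal moment M_Y. The primary structure is two simply-supported spans XY and YZ.
Rotations at Y on the released spans (each span's end-slope, ×1/EI):
  span XY: point load 93 at a = 3.85: Pab(L + a)/(6LEI) = 344.6/EI
  span YZ: point load 146.4 at a = 2.4: Pab(L + b)/(6LEI) = 42.16/EI
  relative rotation θ_0 = (344.6 + 42.16)/EI = 386.8/EI
A unit hogging moment at Y produces rotation L₁/(3EI) + L₂/(3EI) = 3.567/EI.
Compatibility: M_Y·(L₁+L₂)/(3EI) = θ_0, giving M_Y = 108.4 kN·m (hogging).
Span XY, ΣM about X with M_Y applied at Y: R_Y^{XY}·7.7 = 358.1 + 108.4, so R_Y^{XY} = 60.58 kN and R_X = 93 − 60.58 = 32.42 kN.
Span YZ, ΣM about Z: R_Y^{YZ}·3 = 87.84 + 108.4, so R_Y^{YZ} = 65.43 kN and R_Z = 146.4 − 65.43 = 80.97 kN.
R_Y = 60.58 + 65.43 = 126 kN.

R_Y = 126 kN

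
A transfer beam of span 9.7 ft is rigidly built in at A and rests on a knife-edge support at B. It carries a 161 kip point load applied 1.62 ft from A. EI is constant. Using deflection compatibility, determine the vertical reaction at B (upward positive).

Release the roller at B. Primary structure: cantilever fixed at A.
Downward deflection at the released point B due to the loads:
  point load 161 at a = 1.62: Pa²(3L − a)/(6EI) = 1935/EI
Flexibility coefficient — unit upward force at B: δ_{BB} = L³/(3EI) = 304.2/EI.
The prop prevents deflection at B: R_B = δ_0/δ_{BB} = 1935/304.2 = 6.361 kip.

R_B = 6.361 kip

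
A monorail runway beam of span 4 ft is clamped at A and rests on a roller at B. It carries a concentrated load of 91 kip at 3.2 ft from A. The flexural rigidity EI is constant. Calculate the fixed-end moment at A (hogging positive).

M_A = 34.94 kip·ft

Remove the prop at B; the released (primary) structure is a cantilever built in at A.
Deflection at B on the released cantilever, summing each load's contribution:
  point load 91 at a = 3.2: Pa²(3L − a)/(6EI) = 1367/EI
Tip deflection under a unit load at B: L³/(3EI) = 21.33/EI.
Compatibility at B: δ_0 − R_B·δ_{BB} = 0, so R_B = 1367/21.33 = 64.06 kip.
Moment equilibrium about A: M_A = Σ(load moments about A) − R_B·L = 291.2 − 64.06×4 = 34.94 kip·ft.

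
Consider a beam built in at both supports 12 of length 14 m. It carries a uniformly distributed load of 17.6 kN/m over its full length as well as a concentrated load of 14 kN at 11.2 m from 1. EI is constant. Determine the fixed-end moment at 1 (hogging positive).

Take the two fixed-end moments M_1, M_2 as redundants; the released structure is the simple span 12.
On the primary (simply-supported) span, the end slopes from the loading are:
  at 1: UDL 17.6: wL³/(24EI) = 2012/EI
  at 2: UDL 17.6: wL³/(24EI) = 2012/EI
  at 1: point load 14 at a = 11.2: Pab(L + b)/(6LEI) = 87.81/EI
  at 2: point load 14 at a = 11.2: Pab(L + a)/(6LEI) = 131.7/EI
  θ_10 = 2100/EI,  θ_20 = 2144/EI
Flexibility coefficients: a unit moment at one end gives L/(3EI) there and L/(6EI) at the far end, so f₁₁ = f₂₂ = 4.667/EI and f₁₂ = f₂₁ = 2.333/EI.
Compatibility — zero rotation at each built-in end:
  4.667 M_1 + 2.333 M_2 = 2100
  2.333 M_1 + 4.667 M_2 = 2144
Solving the pair gives M_1 = 293.7 kN·m and M_2 = 312.6 kN·m (hogging).

M_1 = 293.7 kN·m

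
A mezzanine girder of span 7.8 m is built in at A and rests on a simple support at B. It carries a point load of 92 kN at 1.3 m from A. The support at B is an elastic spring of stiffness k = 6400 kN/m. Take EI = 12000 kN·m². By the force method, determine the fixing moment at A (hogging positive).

M_A = 91.69 kN·m

Release the roller at B. Primary structure: cantilever fixed at A.
Free-end deflection of the primary structure under the applied loading (downward +):
  point load 92 at a = 1.3: Pa²(3L − a)/(6EI) = 572.7/EI
Flexibility coefficient — unit upward force at B: δ_{BB} = L³/(3EI) = 158.2/EI.
With EI = 12000 kN·m²: δ_0 = 0.047724 m and δ_{BB} = 0.013182 m/kN.
Compatibility — the spring shortens by R_B/k under the reaction it provides: δ_0 − R_B·δ_{BB} = R_B/k. With 1/k = 0.000156 m/kN, R_B = δ_0 / (δ_{BB} + 1/k) = 0.047724 / (0.013182 + 0.000156) = 3.578 kN.
Moment equilibrium about A: M_A = Σ(load moments about A) − R_B·L = 119.6 − 3.578×7.8 = 91.69 kN·m.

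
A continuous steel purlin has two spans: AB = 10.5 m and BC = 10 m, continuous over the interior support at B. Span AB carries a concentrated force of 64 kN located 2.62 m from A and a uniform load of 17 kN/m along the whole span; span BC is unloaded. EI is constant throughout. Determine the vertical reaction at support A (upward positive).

Take M_B as the redundant. Released structure: two simple spans AB and BC with a hinge at B.
Rotations at B on the released spans (each span's end-slope, ×1/EI):
  span AB: point load 64 at a = 2.62: Pab(L + a)/(6LEI) = 275.2/EI
  span AB: UDL 17: wL³/(24EI) = 820/EI
  relative rotation θ_0 = (1095 + 0)/EI = 1095/EI
A unit hogging moment at B produces rotation L₁/(3EI) + L₂/(3EI) = 6.833/EI.
Compatibility: M_B·(L₁+L₂)/(3EI) = θ_0, giving M_B = 160.3 kN·m (hogging).
Span AB, ΣM about A with M_B applied at B: R_B^{AB}·10.5 = 1105 + 160.3, so R_B^{AB} = 120.5 kN and R_A = 242.5 − 120.5 = 122 kN.

R_A = 122 kN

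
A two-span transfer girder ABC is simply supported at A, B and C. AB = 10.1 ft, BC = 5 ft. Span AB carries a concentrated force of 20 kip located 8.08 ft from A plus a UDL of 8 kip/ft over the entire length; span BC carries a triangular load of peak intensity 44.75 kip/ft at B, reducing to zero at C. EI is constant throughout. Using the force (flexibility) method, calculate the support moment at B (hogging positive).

Insert a hinge at B; M_B is the redundant, and each span becomes simply supported.
Rotations at B on the released spans (each span's end-slope, ×1/EI):
  span AB: point load 20 at a = 8.08: Pab(L + a)/(6LEI) = 97.93/EI
  span AB: UDL 8: wL³/(24EI) = 343.4/EI
  span BC: triangular load, peak 44.75: w₀L³/(45EI) = 124.3/EI
  relative rotation θ_0 = (441.4 + 124.3)/EI = 565.7/EI
A unit hogging moment at B produces rotation L₁/(3EI) + L₂/(3EI) = 5.033/EI.
Slope continuity at B: θ_0 = M_B·5.033/EI, so M_B = 565.7/5.033 = 112.4 kip·ft (hogging).

M_B = 112.4 kip·ft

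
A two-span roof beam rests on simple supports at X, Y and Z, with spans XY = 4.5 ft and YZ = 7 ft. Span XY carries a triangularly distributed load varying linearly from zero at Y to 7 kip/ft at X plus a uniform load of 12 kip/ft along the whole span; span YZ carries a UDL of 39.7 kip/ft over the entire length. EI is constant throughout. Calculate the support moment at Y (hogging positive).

M_Y = 163.1 kip·ft

Take M_Y as the redundant. Released structure: two simple spans XY and YZ with a hinge at Y.
Rotations at Y on the released spans (each span's end-slope, ×1/EI):
  span XY: triangular load, peak 7: 7w₀L³/(360EI) = 12.4/EI
  span XY: UDL 12: wL³/(24EI) = 45.56/EI
  span YZ: UDL 39.7: wL³/(24EI) = 567.4/EI
  relative rotation θ_0 = (57.97 + 567.4)/EI = 625.3/EI
A unit hogging moment at Y produces rotation L₁/(3EI) + L₂/(3EI) = 3.833/EI.
Slope continuity at Y: θ_0 = M_Y·3.833/EI, so M_Y = 625.3/3.833 = 163.1 kip·ft (hogging).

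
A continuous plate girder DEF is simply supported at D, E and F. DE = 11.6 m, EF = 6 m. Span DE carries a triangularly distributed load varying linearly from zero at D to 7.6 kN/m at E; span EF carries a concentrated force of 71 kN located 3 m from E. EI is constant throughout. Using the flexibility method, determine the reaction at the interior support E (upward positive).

R_E = 83.14 kN

Insert a hinge at E; M_E is the redundant, and each span becomes simply supported.
Rotations at E on the released spans (each span's end-slope, ×1/EI):
  span DE: triangular load, peak 7.6: w₀L³/(45EI) = 263.6/EI
  span EF: point load 71 at a = 3: Pab(L + b)/(6LEI) = 159.8/EI
  relative rotation θ_0 = (263.6 + 159.8)/EI = 423.4/EI
A unit hogging moment at E produces rotation L₁/(3EI) + L₂/(3EI) = 5.867/EI.
Compatibility: M_E·(L₁+L₂)/(3EI) = θ_0, giving M_E = 72.16 kN·m (hogging).
Span DE, ΣM about D with M_E applied at E: R_E^{DE}·11.6 = 340.9 + 72.16, so R_E^{DE} = 35.61 kN and R_D = 44.08 − 35.61 = 8.472 kN.
Span EF, ΣM about F: R_E^{EF}·6 = 213 + 72.16, so R_E^{EF} = 47.53 kN and R_F = 71 − 47.53 = 23.47 kN.
R_E = 35.61 + 47.53 = 83.14 kN.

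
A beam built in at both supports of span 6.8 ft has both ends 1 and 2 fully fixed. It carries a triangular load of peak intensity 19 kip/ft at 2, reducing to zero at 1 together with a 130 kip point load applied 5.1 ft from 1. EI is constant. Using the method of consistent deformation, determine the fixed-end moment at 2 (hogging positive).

M_2 = 168.2 kip·ft

Release both end moments; the primary structure is a simply-supported span 12 with redundants M_1 and M_2.
Simple-span end rotations at 1 and 2 under the given loads:
  at 1: triangular load, peak 19: 7w₀L³/(360EI) = 116.2/EI
  at 2: triangular load, peak 19: w₀L³/(45EI) = 132.8/EI
  at 1: point load 130 at a = 5.1: Pab(L + b)/(6LEI) = 234.8/EI
  at 2: point load 130 at a = 5.1: Pab(L + a)/(6LEI) = 328.7/EI
  θ_10 = 351/EI,  θ_20 = 461.5/EI
Flexibility coefficients: a unit moment at one end gives L/(3EI) there and L/(6EI) at the far end, so f₁₁ = f₂₂ = 2.267/EI and f₁₂ = f₂₁ = 1.133/EI.
Compatibility — zero rotation at each built-in end:
  2.267 M_1 + 1.133 M_2 = 351
  1.133 M_1 + 2.267 M_2 = 461.5
Solving the pair gives M_1 = 70.72 kip·ft and M_2 = 168.2 kip·ft (hogging).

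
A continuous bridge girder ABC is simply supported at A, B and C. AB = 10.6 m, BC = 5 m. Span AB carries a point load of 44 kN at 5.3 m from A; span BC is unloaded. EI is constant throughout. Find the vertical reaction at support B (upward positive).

Release continuity at B by inserting a hinge; the redundant is the internal moment M_B. The primary structure is two simply-supported spans AB and BC.
End slopes at the hinge B, treating each span as simply supported:
  span AB: point load 44 at a = 5.3: Pab(L + a)/(6LEI) = 309/EI
  relative rotation θ_0 = (309 + 0)/EI = 309/EI
A unit hogging moment at B produces rotation L₁/(3EI) + L₂/(3EI) = 5.2/EI.
Compatibility: M_B·(L₁+L₂)/(3EI) = θ_0, giving M_B = 59.42 kN·m (hogging).
Span AB, ΣM about A with M_B applied at B: R_B^{AB}·10.6 = 233.2 + 59.42, so R_B^{AB} = 27.61 kN and R_A = 44 − 27.61 = 16.39 kN.
Span BC, ΣM about C: R_B^{BC}·5 = 0 + 59.42, so R_B^{BC} = 11.88 kN and R_C = 0 − 11.88 = -11.88 kN.
R_B = 27.61 + 11.88 = 39.49 kN.

R_B = 39.49 kN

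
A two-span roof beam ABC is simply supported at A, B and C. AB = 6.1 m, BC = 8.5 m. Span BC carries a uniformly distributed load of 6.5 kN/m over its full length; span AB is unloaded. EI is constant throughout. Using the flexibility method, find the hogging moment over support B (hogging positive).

M_B = 34.18 kN·m

Release continuity at B by inserting a hinge; the redundant is the internal moment M_B. The primary structure is two simply-supported spans AB and BC.
Discontinuity in slope at B on the released structure — sum the simple-span end rotations:
  span BC: UDL 6.5: wL³/(24EI) = 166.3/EI
  relative rotation θ_0 = (0 + 166.3)/EI = 166.3/EI
A unit hogging moment at B produces rotation L₁/(3EI) + L₂/(3EI) = 4.867/EI.
Slope continuity at B: θ_0 = M_B·4.867/EI, so M_B = 166.3/4.867 = 34.18 kN·m (hogging).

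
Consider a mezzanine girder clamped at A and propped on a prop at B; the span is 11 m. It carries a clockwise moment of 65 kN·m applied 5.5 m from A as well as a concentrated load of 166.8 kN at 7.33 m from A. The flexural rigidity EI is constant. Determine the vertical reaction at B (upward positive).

R_B = 93.07 kN

Choose R_B as the redundant. The primary structure is the cantilever fixed at A.
Downward deflection at the released point B due to the loads:
  clockwise couple 65 at a = 5.5: M₀a(2L − a)/(2EI) = 2949/EI
  point load 166.8 at a = 7.33: Pa²(3L − a)/(6EI) = 38342/EI
  δ_0 = 41292/EI
Tip deflection under a unit load at B: L³/(3EI) = 443.7/EI.
The prop prevents deflection at B: R_B = δ_0/δ_{BB} = 41292/443.7 = 93.07 kN.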